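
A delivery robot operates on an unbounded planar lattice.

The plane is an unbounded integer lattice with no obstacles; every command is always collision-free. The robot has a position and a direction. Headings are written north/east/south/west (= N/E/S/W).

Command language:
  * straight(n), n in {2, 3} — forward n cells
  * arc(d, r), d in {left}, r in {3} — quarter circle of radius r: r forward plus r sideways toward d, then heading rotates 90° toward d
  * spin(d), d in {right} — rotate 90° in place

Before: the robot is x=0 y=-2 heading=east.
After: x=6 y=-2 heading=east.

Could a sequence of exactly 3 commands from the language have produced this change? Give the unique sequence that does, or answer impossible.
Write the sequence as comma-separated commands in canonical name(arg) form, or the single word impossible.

straight(2), straight(2), straight(2)

key: still facing E at the end — nothing in the sequence rotates
t0: x=0 y=-2 heading=east
1. straight(2) → x=2 y=-2 heading=east
2. straight(2) → x=4 y=-2 heading=east
3. straight(2) → x=6 y=-2 heading=east
no other 3-command option fits: unique.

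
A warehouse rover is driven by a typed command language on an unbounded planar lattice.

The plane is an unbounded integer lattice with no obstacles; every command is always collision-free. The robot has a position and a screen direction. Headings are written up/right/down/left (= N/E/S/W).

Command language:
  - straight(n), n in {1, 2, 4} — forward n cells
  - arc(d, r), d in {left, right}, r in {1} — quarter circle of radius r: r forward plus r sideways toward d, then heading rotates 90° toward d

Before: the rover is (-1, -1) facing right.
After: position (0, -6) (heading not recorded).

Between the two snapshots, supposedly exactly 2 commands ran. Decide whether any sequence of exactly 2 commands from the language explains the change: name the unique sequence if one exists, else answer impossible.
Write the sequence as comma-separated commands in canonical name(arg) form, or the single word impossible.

key: order matters: swapping arc(right, 1) and straight(4) lands elsewhere
start: (-1, -1) facing right
1. arc(right, 1) → (0, -2) facing down
2. straight(4) → (0, -6) facing down
uniquely the one of 25 2-step routes that fits.

arc(right, 1), straight(4)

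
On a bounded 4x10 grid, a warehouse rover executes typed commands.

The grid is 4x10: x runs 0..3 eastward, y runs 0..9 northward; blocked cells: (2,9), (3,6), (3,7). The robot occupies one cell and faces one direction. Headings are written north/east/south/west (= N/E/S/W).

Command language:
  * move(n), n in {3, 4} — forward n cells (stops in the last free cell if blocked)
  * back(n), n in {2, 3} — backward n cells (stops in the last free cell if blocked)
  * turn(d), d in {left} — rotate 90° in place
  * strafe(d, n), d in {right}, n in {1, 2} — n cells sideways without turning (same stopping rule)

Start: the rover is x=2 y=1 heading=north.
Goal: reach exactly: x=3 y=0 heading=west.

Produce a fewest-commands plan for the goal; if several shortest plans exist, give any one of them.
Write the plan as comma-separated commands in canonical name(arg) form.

start: x=2 y=1 heading=north
step 1 (strafe(right, 1)): x=3 y=1 heading=north
step 2 (back(2)): x=3 y=0 heading=north
step 3 (turn(left)): x=3 y=0 heading=west
minimal: 3 command(s), checked below 3.

strafe(right, 1), back(2), turn(left)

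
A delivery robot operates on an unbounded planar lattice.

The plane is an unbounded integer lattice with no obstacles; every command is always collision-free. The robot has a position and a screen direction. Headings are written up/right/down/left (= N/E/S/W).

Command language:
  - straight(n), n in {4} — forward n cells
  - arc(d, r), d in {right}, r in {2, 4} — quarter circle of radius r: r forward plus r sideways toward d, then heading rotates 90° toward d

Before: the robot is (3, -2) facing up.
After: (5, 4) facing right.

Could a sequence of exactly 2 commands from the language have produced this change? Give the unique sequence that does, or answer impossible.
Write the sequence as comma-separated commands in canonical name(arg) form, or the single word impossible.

key: cell and facing (now E) both changed — the 2 commands mix motion and turning
from: (3, -2) facing up
[1] after straight(4): (3, 2) facing up
[2] after arc(right, 2): (5, 4) facing right
all 9 alternatives checked — unique.

straight(4), arc(right, 2)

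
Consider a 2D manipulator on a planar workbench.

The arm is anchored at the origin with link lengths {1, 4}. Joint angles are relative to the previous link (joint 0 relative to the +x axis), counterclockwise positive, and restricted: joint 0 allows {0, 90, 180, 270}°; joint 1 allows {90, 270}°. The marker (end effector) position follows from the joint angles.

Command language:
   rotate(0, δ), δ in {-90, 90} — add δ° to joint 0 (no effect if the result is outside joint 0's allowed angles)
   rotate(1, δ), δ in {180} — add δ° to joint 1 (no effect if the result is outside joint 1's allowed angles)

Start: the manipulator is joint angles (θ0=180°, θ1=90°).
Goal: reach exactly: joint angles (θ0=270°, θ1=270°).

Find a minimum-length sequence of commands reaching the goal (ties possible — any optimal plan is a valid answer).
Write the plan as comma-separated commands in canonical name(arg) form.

rotate(1, 180), rotate(0, 90)

t0: joint angles (θ0=180°, θ1=90°)
1. rotate(1, 180) → joint angles (θ0=180°, θ1=270°)
2. rotate(0, 90) → joint angles (θ0=270°, θ1=270°)
no 1-step plan works, so 2 is optimal.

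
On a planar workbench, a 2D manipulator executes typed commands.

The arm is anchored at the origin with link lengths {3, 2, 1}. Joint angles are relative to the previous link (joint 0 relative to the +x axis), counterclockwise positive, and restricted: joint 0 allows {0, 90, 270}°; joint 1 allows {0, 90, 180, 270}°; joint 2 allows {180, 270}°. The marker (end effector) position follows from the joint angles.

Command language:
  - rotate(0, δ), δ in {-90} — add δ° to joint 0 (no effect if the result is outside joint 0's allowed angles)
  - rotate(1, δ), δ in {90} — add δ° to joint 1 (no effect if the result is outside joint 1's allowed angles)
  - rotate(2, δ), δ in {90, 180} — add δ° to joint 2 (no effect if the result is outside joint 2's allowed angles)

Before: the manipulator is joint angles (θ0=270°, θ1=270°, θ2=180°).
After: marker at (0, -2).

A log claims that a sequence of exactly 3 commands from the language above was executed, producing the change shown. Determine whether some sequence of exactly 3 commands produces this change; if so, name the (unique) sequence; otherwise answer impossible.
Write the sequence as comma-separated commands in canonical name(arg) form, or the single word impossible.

rotate(1, 90), rotate(1, 90), rotate(1, 90)

start: joint angles (θ0=270°, θ1=270°, θ2=180°)
t=1 rotate(1, 90) ⇒ joint angles (θ0=270°, θ1=0°, θ2=180°)
t=2 rotate(1, 90) ⇒ joint angles (θ0=270°, θ1=90°, θ2=180°)
t=3 rotate(1, 90) ⇒ joint angles (θ0=270°, θ1=180°, θ2=180°)
no rival 3-sequence matches.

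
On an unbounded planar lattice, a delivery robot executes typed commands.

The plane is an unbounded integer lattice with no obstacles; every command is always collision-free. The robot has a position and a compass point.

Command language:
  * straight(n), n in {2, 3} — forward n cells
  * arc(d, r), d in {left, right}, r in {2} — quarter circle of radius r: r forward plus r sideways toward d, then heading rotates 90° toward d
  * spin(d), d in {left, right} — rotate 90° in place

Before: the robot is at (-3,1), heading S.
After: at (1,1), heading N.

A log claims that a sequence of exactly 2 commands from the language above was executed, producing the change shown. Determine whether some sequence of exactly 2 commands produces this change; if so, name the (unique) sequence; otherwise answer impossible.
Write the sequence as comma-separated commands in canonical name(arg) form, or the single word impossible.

key: cell and facing (now N) both changed — the 2 commands mix motion and turning
start: at (-3,1), heading S
step 1 (arc(left, 2)): at (-1,-1), heading E
step 2 (arc(left, 2)): at (1,1), heading N
no other 2-command option fits: unique.

arc(left, 2), arc(left, 2)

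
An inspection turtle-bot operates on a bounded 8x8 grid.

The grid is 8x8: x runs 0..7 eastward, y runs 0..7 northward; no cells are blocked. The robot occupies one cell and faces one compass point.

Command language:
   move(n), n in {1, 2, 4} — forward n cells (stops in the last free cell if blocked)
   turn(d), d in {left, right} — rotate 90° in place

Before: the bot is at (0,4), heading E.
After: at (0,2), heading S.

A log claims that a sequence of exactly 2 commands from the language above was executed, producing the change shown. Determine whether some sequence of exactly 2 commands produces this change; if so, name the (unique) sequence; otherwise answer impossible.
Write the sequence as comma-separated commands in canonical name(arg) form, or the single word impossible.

key: position moved to (0,2) AND the heading swung to S — translation plus rotation needed
initial: at (0,4), heading E
1. turn(right) → at (0,4), heading S
2. move(2) → at (0,2), heading S
all 25 alternatives checked — unique.

turn(right), move(2)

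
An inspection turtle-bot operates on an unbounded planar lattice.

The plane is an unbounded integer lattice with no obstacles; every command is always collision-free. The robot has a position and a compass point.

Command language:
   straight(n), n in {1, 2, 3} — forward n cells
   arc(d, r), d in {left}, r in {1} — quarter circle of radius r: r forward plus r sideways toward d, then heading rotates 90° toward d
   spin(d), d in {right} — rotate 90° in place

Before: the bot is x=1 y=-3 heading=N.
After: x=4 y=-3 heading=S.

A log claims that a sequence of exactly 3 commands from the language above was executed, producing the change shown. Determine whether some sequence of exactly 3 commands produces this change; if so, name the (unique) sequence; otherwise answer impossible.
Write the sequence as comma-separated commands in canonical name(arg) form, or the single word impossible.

key: cell and facing (now S) both changed — the 3 commands mix motion and turning
from: x=1 y=-3 heading=N
step 1 (spin(right)): x=1 y=-3 heading=E
step 2 (straight(3)): x=4 y=-3 heading=E
step 3 (spin(right)): x=4 y=-3 heading=S
no rival 3-sequence matches.

spin(right), straight(3), spin(right)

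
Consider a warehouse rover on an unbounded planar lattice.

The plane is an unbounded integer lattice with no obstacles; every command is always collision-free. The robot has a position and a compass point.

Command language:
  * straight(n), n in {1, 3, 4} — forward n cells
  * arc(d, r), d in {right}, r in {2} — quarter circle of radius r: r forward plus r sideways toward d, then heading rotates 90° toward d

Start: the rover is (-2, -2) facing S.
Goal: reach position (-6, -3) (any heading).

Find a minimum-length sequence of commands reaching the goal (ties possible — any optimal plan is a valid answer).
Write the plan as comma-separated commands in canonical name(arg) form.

start: (-2, -2) facing S
t=1 straight(1) ⇒ (-2, -3) facing S
t=2 arc(right, 2) ⇒ (-4, -5) facing W
t=3 arc(right, 2) ⇒ (-6, -3) facing N
minimal: 3 command(s), checked below 3.

straight(1), arc(right, 2), arc(right, 2)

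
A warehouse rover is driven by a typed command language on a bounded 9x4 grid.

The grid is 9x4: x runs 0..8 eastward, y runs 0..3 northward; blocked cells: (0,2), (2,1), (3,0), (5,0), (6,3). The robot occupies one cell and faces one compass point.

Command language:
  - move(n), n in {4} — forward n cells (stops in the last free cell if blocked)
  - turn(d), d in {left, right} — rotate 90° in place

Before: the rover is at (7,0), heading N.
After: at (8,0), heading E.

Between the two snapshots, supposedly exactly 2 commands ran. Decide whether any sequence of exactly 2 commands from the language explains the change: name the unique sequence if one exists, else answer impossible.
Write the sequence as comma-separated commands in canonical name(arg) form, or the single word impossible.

key: move(4) runs into the grid edge before its full distance
from: at (7,0), heading N
step 1 (turn(right)): at (7,0), heading E
step 2 (move(4)): at (8,0), heading E
all 9 alternatives checked — unique.

turn(right), move(4)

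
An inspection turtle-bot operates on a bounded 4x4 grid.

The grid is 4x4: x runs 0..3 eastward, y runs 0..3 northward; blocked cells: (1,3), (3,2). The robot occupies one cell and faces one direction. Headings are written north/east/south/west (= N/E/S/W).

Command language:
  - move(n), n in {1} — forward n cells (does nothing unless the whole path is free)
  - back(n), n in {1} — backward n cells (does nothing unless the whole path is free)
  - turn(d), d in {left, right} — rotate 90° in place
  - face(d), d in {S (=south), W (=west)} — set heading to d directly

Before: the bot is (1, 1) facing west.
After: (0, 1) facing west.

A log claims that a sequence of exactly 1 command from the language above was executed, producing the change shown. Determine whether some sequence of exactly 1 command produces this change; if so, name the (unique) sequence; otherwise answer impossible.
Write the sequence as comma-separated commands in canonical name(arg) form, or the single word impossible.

move(1)

key: heading stays W — the single command does not turn
initial: (1, 1) facing west
1. move(1) → (0, 1) facing west
uniquely the one of 6 1-step routes that fits.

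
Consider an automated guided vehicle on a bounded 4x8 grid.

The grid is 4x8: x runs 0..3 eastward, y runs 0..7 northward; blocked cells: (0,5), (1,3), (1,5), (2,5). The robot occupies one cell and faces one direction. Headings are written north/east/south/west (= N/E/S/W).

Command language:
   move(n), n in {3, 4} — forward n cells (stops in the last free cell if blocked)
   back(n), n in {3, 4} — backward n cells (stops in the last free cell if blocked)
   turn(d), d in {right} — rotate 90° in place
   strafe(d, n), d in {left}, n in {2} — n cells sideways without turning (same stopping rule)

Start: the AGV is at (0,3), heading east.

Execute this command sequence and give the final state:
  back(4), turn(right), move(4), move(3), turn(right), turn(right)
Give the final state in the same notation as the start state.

start: at (0,3), heading east
1. back(4) → at (0,3), heading east
2. turn(right) → at (0,3), heading south
3. move(4) → at (0,0), heading south
4. move(3) → at (0,0), heading south
5. turn(right) → at (0,0), heading west
6. turn(right) → at (0,0), heading north

at (0,0), heading north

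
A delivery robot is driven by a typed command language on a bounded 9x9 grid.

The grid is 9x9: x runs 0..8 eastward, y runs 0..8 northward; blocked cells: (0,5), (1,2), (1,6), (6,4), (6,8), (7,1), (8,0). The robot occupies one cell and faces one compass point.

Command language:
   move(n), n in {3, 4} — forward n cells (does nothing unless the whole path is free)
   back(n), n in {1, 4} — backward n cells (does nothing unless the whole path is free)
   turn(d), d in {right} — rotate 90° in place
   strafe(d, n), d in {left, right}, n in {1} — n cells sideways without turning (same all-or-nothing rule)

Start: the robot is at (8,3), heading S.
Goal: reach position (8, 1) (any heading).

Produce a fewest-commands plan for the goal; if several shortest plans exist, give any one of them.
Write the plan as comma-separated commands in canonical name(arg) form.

back(1), move(3)

t0: at (8,3), heading S
1. back(1) → at (8,4), heading S
2. move(3) → at (8,1), heading S
shorter routes all fall short; 2 is best.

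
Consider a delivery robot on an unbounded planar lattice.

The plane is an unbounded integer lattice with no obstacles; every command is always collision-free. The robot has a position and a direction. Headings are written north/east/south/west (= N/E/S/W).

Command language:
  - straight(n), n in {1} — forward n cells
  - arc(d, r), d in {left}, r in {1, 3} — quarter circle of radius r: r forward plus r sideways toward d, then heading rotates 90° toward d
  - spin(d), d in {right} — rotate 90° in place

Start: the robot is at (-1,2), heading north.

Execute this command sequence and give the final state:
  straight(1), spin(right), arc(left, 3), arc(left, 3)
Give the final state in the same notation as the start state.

initial: at (-1,2), heading north
[1] after straight(1): at (-1,3), heading north
[2] after spin(right): at (-1,3), heading east
[3] after arc(left, 3): at (2,6), heading north
[4] after arc(left, 3): at (-1,9), heading west

at (-1,9), heading west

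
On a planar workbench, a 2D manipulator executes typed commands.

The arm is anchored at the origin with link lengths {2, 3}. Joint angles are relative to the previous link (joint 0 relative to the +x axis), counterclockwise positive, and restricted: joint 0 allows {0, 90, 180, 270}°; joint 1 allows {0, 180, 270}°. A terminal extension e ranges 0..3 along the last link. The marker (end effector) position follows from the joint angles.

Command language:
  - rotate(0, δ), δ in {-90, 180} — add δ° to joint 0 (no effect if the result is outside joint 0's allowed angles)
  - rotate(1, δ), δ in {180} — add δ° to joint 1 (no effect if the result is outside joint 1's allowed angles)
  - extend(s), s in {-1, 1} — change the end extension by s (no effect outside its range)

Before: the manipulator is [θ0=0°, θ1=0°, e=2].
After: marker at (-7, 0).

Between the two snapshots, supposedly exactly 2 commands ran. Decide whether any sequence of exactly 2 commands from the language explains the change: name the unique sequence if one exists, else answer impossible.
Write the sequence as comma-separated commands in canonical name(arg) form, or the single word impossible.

from: [θ0=0°, θ1=0°, e=2]
[1] after rotate(0, -90): [θ0=270°, θ1=0°, e=2]
[2] after rotate(0, -90): [θ0=180°, θ1=0°, e=2]
all 25 alternatives checked — unique.

rotate(0, -90), rotate(0, -90)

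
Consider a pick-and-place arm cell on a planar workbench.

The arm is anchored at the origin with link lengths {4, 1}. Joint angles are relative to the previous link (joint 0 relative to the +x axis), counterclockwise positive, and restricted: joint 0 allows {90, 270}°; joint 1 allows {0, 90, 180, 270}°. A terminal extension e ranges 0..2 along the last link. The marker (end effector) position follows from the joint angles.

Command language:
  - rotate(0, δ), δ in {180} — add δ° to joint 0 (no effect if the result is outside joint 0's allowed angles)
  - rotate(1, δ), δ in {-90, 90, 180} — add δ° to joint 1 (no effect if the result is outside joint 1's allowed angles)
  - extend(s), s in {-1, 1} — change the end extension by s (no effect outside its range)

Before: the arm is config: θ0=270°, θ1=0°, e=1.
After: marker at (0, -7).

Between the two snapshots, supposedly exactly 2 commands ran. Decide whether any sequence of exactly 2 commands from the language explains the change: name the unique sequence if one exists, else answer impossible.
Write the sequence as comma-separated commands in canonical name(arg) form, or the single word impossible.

t0: config: θ0=270°, θ1=0°, e=1
[1] after extend(1): config: θ0=270°, θ1=0°, e=2
[2] after extend(1): config: θ0=270°, θ1=0°, e=2
no other 2-command option fits: unique.

extend(1), extend(1)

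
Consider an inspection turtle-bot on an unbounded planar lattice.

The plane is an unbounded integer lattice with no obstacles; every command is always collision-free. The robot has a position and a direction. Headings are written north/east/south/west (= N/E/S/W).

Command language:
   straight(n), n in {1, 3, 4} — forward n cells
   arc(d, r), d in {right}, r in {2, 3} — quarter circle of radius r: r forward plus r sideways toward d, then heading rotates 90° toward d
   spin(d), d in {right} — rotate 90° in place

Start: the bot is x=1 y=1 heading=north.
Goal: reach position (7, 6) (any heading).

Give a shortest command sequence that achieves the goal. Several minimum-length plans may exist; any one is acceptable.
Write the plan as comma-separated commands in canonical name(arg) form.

initial: x=1 y=1 heading=north
1. straight(3) → x=1 y=4 heading=north
2. arc(right, 2) → x=3 y=6 heading=east
3. straight(4) → x=7 y=6 heading=east
shorter routes all fall short; 3 is best.

straight(3), arc(right, 2), straight(4)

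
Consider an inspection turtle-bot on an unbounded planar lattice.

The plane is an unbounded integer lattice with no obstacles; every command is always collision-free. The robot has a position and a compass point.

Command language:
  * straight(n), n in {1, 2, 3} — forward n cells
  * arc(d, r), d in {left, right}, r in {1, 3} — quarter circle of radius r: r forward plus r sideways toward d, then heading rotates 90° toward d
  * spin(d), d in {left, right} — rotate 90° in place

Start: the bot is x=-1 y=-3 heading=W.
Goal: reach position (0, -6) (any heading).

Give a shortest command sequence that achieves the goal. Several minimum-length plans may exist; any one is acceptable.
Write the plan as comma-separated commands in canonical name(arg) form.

initial: x=-1 y=-3 heading=W
1. spin(left) → x=-1 y=-3 heading=S
2. straight(2) → x=-1 y=-5 heading=S
3. arc(left, 1) → x=0 y=-6 heading=E
nothing shorter than 3 reaches the goal.

spin(left), straight(2), arc(left, 1)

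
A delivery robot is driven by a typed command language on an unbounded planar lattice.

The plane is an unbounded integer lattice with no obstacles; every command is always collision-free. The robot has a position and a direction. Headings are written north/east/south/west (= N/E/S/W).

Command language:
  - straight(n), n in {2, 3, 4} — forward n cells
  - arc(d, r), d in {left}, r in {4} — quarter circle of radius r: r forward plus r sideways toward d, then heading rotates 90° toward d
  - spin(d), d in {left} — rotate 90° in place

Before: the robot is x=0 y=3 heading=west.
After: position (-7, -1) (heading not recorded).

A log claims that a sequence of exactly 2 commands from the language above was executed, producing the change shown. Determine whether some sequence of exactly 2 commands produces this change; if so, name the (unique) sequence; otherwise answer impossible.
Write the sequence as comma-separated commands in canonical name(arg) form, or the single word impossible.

straight(3), arc(left, 4)

key: running arc(left, 4) before straight(3) would end elsewhere — order is forced
t0: x=0 y=3 heading=west
step 1 (straight(3)): x=-3 y=3 heading=west
step 2 (arc(left, 4)): x=-7 y=-1 heading=south
no rival 2-sequence matches.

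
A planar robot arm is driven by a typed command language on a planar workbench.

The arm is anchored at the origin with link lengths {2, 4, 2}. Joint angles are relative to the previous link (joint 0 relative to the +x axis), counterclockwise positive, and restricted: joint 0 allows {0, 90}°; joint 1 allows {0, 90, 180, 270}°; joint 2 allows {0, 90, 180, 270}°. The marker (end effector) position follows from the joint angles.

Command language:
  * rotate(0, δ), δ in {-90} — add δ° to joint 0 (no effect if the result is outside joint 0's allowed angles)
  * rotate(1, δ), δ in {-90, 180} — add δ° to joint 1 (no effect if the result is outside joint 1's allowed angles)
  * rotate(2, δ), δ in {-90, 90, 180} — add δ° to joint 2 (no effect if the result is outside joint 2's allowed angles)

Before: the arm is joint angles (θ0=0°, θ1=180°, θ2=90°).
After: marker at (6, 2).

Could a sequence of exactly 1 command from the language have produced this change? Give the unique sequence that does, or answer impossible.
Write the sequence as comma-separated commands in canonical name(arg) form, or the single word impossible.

initial: joint angles (θ0=0°, θ1=180°, θ2=90°)
[1] after rotate(1, 180): joint angles (θ0=0°, θ1=0°, θ2=90°)
no rival 1-sequence matches.

rotate(1, 180)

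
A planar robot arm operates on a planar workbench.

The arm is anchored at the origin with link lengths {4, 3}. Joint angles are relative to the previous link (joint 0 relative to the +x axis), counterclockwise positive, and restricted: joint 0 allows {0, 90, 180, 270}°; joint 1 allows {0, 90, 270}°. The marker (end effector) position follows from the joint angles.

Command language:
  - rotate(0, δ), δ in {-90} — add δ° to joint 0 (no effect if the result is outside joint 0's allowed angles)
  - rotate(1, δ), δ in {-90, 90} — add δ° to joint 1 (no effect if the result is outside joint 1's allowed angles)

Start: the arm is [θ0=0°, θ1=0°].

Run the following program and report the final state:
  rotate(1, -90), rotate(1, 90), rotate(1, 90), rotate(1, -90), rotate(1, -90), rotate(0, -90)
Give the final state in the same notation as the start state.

from: [θ0=0°, θ1=0°]
1. rotate(1, -90) → [θ0=0°, θ1=270°]
2. rotate(1, 90) → [θ0=0°, θ1=0°]
3. rotate(1, 90) → [θ0=0°, θ1=90°]
4. rotate(1, -90) → [θ0=0°, θ1=0°]
5. rotate(1, -90) → [θ0=0°, θ1=270°]
6. rotate(0, -90) → [θ0=270°, θ1=270°]

[θ0=270°, θ1=270°]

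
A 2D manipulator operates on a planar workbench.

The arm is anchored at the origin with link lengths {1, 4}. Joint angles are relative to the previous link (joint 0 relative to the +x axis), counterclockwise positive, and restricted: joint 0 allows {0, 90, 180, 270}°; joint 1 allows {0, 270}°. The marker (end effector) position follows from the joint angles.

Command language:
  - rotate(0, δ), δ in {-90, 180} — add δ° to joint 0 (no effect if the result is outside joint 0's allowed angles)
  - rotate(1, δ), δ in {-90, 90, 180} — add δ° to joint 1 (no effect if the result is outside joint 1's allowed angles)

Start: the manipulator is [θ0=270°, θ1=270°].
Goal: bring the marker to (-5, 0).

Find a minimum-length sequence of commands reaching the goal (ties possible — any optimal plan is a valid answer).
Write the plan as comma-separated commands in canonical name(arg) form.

rotate(1, 90), rotate(0, -90)

t0: [θ0=270°, θ1=270°]
step 1 (rotate(1, 90)): [θ0=270°, θ1=0°]
step 2 (rotate(0, -90)): [θ0=180°, θ1=0°]
no 1-step plan works, so 2 is optimal.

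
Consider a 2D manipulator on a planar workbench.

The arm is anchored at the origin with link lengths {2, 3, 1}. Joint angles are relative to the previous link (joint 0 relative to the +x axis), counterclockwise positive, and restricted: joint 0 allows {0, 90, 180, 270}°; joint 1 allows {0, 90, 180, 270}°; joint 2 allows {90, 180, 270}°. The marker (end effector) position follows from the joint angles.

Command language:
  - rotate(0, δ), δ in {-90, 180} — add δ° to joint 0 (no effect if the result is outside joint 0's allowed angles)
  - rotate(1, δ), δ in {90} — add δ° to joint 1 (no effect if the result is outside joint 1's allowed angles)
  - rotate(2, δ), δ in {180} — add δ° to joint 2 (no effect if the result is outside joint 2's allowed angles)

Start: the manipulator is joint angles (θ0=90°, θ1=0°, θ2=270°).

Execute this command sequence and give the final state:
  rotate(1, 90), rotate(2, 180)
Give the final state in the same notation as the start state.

begin: joint angles (θ0=90°, θ1=0°, θ2=270°)
step 1 (rotate(1, 90)): joint angles (θ0=90°, θ1=90°, θ2=270°)
step 2 (rotate(2, 180)): joint angles (θ0=90°, θ1=90°, θ2=90°)

joint angles (θ0=90°, θ1=90°, θ2=90°)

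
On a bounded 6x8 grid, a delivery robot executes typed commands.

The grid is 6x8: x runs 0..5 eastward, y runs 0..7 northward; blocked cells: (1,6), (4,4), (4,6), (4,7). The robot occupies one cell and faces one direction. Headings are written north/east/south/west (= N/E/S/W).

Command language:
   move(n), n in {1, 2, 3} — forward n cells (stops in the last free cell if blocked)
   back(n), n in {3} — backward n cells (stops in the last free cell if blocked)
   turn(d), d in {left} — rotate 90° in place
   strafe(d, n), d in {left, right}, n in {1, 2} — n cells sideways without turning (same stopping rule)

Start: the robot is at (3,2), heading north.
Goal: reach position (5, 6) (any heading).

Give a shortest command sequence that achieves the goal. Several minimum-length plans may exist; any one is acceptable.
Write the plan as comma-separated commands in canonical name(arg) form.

t0: at (3,2), heading north
[1] after strafe(right, 2): at (5,2), heading north
[2] after move(2): at (5,4), heading north
[3] after move(2): at (5,6), heading north
shorter routes all fall short; 3 is best.

strafe(right, 2), move(2), move(2)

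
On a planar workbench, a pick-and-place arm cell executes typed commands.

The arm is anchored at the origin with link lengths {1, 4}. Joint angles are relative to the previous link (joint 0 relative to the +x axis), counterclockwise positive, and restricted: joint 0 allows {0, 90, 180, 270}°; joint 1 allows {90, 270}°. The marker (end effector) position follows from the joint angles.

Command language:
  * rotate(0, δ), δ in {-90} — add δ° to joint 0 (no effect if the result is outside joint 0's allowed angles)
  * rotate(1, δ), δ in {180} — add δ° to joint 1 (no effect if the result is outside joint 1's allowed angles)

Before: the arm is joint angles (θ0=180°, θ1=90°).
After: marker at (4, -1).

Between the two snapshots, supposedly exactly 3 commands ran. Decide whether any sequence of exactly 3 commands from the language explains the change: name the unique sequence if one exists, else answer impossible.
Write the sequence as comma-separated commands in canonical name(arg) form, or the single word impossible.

t0: joint angles (θ0=180°, θ1=90°)
1. rotate(0, -90) → joint angles (θ0=90°, θ1=90°)
2. rotate(0, -90) → joint angles (θ0=0°, θ1=90°)
3. rotate(0, -90) → joint angles (θ0=270°, θ1=90°)
uniquely the one of 8 3-step routes that fits.

rotate(0, -90), rotate(0, -90), rotate(0, -90)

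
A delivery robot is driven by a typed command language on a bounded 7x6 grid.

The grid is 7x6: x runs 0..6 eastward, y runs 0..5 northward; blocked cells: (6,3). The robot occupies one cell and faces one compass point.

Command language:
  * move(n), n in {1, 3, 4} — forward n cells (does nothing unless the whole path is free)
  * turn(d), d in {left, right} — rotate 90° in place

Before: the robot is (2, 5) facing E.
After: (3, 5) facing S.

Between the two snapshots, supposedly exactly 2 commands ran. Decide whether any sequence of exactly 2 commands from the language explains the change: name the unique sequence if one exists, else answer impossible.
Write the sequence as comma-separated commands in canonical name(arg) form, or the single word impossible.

key: order matters: swapping move(1) and turn(right) lands elsewhere
from: (2, 5) facing E
[1] after move(1): (3, 5) facing E
[2] after turn(right): (3, 5) facing S
uniquely the one of 25 2-step routes that fits.

move(1), turn(right)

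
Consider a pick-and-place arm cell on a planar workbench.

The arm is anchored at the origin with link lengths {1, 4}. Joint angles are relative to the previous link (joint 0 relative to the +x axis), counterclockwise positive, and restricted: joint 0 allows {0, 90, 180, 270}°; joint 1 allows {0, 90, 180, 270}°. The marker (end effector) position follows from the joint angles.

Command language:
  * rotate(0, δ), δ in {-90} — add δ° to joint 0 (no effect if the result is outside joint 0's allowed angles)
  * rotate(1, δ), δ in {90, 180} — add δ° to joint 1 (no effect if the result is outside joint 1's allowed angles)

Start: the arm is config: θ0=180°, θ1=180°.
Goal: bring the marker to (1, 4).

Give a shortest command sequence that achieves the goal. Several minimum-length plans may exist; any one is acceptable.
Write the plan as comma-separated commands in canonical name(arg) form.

start: config: θ0=180°, θ1=180°
step 1 (rotate(0, -90)): config: θ0=90°, θ1=180°
step 2 (rotate(0, -90)): config: θ0=0°, θ1=180°
step 3 (rotate(1, 180)): config: θ0=0°, θ1=0°
step 4 (rotate(1, 90)): config: θ0=0°, θ1=90°
no 3-step plan works, so 4 is optimal.

rotate(0, -90), rotate(0, -90), rotate(1, 180), rotate(1, 90)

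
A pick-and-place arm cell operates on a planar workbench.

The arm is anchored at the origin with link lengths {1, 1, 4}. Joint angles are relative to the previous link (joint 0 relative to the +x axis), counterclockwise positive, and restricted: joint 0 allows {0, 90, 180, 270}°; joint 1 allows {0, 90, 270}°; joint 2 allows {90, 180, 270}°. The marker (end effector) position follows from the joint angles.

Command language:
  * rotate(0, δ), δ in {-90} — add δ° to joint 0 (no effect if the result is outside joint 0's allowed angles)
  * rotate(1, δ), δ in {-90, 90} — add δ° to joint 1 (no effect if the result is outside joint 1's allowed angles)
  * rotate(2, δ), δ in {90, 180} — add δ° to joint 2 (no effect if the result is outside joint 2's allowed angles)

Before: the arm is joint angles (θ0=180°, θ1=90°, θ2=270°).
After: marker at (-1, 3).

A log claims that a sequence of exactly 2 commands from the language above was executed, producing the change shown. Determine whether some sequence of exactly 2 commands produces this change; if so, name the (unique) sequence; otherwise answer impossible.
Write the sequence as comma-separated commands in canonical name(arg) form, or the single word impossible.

key: order matters: swapping rotate(2, 180) and rotate(2, 90) lands elsewhere
t0: joint angles (θ0=180°, θ1=90°, θ2=270°)
step 1 (rotate(2, 180)): joint angles (θ0=180°, θ1=90°, θ2=90°)
step 2 (rotate(2, 90)): joint angles (θ0=180°, θ1=90°, θ2=180°)
no other 2-command option fits: unique.

rotate(2, 180), rotate(2, 90)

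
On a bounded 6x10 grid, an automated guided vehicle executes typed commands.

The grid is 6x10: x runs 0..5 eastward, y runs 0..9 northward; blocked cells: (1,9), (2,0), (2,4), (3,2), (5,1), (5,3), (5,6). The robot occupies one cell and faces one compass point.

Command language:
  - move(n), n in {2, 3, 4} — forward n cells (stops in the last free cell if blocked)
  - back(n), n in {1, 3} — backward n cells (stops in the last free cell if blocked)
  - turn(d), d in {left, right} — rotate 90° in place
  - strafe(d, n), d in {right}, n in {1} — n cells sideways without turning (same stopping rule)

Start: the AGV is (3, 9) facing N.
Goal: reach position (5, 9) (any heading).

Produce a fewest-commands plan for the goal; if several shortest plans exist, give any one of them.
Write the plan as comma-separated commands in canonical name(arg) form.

begin: (3, 9) facing N
t=1 turn(right) ⇒ (3, 9) facing E
t=2 move(2) ⇒ (5, 9) facing E
shorter routes all fall short; 2 is best.

turn(right), move(2)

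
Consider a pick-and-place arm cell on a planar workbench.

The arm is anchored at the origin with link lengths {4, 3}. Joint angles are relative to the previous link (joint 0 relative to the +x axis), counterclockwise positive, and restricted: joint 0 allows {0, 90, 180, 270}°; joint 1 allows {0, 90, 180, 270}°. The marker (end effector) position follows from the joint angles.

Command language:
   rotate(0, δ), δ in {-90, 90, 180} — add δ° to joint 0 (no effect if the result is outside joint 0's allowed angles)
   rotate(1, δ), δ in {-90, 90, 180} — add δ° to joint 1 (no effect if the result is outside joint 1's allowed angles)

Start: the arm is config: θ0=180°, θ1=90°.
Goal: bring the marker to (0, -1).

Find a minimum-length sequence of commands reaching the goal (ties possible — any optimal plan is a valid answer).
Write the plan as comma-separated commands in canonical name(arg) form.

rotate(1, 90), rotate(0, 90)

from: config: θ0=180°, θ1=90°
step 1 (rotate(1, 90)): config: θ0=180°, θ1=180°
step 2 (rotate(0, 90)): config: θ0=270°, θ1=180°
nothing shorter than 2 reaches the goal.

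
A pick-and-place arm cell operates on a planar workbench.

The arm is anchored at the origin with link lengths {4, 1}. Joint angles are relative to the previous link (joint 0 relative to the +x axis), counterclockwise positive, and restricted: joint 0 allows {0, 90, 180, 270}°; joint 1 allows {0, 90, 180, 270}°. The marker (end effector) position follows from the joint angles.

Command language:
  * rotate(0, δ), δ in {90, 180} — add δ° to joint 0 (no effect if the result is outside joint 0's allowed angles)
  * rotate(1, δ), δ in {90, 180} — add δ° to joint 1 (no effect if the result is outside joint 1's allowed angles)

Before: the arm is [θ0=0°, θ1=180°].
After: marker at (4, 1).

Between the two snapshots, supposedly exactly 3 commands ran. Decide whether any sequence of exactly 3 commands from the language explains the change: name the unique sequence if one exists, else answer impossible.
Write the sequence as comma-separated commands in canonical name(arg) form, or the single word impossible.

begin: [θ0=0°, θ1=180°]
1. rotate(1, 90) → [θ0=0°, θ1=270°]
2. rotate(1, 90) → [θ0=0°, θ1=0°]
3. rotate(1, 90) → [θ0=0°, θ1=90°]
uniquely the one of 64 3-step routes that fits.

rotate(1, 90), rotate(1, 90), rotate(1, 90)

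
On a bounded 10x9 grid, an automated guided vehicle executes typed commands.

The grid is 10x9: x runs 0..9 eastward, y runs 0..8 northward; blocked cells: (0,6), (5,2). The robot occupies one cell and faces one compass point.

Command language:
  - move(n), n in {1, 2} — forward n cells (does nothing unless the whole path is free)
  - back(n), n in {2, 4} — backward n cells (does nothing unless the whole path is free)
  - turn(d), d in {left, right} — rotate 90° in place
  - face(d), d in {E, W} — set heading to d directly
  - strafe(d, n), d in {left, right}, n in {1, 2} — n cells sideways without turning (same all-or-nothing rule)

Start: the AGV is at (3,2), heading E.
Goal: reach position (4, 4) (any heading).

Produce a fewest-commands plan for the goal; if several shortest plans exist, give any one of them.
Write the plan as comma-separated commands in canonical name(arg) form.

strafe(left, 2), move(1)

initial: at (3,2), heading E
step 1 (strafe(left, 2)): at (3,4), heading E
step 2 (move(1)): at (4,4), heading E
shorter routes all fall short; 2 is best.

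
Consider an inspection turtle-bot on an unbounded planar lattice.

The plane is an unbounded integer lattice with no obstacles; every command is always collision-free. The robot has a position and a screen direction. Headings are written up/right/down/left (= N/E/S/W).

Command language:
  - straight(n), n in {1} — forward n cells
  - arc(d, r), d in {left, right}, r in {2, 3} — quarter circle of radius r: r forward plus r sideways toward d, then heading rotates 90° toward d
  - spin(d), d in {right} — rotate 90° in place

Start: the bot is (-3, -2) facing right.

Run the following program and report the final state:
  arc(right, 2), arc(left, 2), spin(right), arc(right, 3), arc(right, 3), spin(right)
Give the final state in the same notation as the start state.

initial: (-3, -2) facing right
1. arc(right, 2) → (-1, -4) facing down
2. arc(left, 2) → (1, -6) facing right
3. spin(right) → (1, -6) facing down
4. arc(right, 3) → (-2, -9) facing left
5. arc(right, 3) → (-5, -6) facing up
6. spin(right) → (-5, -6) facing right

(-5, -6) facing right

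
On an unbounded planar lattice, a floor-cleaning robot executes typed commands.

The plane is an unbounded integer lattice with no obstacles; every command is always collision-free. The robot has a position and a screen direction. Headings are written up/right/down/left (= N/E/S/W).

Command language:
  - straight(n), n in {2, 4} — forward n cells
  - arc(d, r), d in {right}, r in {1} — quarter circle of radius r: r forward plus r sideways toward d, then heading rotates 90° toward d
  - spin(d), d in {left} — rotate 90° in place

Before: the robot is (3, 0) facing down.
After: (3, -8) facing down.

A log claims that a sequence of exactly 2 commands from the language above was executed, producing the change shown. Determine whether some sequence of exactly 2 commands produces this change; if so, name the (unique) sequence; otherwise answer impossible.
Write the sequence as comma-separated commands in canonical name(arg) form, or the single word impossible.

key: heading stays S — no command in the sequence turns
t0: (3, 0) facing down
1. straight(4) → (3, -4) facing down
2. straight(4) → (3, -8) facing down
all 16 alternatives checked — unique.

straight(4), straight(4)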